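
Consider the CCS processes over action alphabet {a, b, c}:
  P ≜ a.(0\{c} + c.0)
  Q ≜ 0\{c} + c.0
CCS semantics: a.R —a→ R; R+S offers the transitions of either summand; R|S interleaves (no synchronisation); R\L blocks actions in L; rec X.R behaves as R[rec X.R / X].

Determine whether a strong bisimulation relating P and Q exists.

LTS(P): 3 reachable states
  m0 = a.(0\{c} + c.0) ⊢ --a--▸ m1
  m1 = 0\{c} + c.0 ⊢ --c--▸ m2
  m2 = 0 ⊢ (no moves)
LTS(Q): 2 reachable states
  n0 = 0\{c} + c.0 ⊢ --c--▸ n1
  n1 = 0 ⊢ (no moves)
Partition-refinement fixed point:
  B0 = {m0}
  B1 = {m1, n0}
  B2 = {m2, n1}
m0 ∈ B0, n0 ∈ B1 → different blocks

P ≁ Q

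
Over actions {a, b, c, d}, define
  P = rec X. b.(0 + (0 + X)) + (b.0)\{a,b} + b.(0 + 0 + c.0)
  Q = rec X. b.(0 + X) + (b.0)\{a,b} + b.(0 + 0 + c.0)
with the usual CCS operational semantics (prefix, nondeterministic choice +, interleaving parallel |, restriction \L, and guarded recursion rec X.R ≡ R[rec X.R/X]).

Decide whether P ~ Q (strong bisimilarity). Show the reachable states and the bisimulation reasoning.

P's transition system — 4 states:
  m0 = rec X. b.(0 + (0 + X)) + (b.0)\{a,b} + b.(0 + 0 + c.0) :: —b→ m1, —b→ m2
  m1 = 0 + (0 + (rec X. b.(0 + (0 + X)) + (b.0)\{a,b} + b.(0 + 0 + c.0))) :: —b→ m1, —b→ m2
  m2 = 0 + 0 + c.0 :: —c→ m3
  m3 = 0 :: (no moves)
Q's transition system — 4 states:
  n0 = rec X. b.(0 + X) + (b.0)\{a,b} + b.(0 + 0 + c.0) :: —b→ n1, —b→ n2
  n1 = 0 + (rec X. b.(0 + X) + (b.0)\{a,b} + b.(0 + 0 + c.0)) :: —b→ n1, —b→ n2
  n2 = 0 + 0 + c.0 :: —c→ n3
  n3 = 0 :: (no moves)
Partition-refinement fixed point:
  B0 = {m0, m1, n0, n1}
  B1 = {m2, n2}
  B2 = {m3, n3}
m0 ∈ B0, n0 ∈ B0 → same block

bisimilar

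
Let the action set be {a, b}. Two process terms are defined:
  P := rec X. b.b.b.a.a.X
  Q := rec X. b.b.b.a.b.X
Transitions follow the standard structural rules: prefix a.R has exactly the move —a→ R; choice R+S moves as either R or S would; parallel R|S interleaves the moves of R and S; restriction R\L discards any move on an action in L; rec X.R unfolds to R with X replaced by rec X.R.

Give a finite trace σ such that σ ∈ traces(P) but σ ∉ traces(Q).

bbbaa

P's transition system — 5 states:
  s0 = rec X. b.b.b.a.a.X | -b-> s1
  s1 = b.b.a.a.(rec X. b.b.b.a.a.X) | -b-> s2
  s2 = b.a.a.(rec X. b.b.b.a.a.X) | -b-> s3
  s3 = a.a.(rec X. b.b.b.a.a.X) | -a-> s4
  s4 = a.(rec X. b.b.b.a.a.X) | -a-> s0
Q's transition system — 5 states:
  t0 = rec X. b.b.b.a.b.X | -b-> t1
  t1 = b.b.a.b.(rec X. b.b.b.a.b.X) | -b-> t2
  t2 = b.a.b.(rec X. b.b.b.a.b.X) | -b-> t3
  t3 = a.b.(rec X. b.b.b.a.b.X) | -a-> t4
  t4 = b.(rec X. b.b.b.a.b.X) | -b-> t0
Executing bbbaa from P (initial set {s0}):
  [1] b ⇒ {s1}
  [2] b ⇒ {s2}
  [3] b ⇒ {s3}
  [4] a ⇒ {s4}
  [5] a ⇒ {s0}
  — P admits the full trace.
Executing bbbaa from Q (initial set {t0}):
  [1] b ⇒ {t1}
  [2] b ⇒ {t2}
  [3] b ⇒ {t3}
  [4] a ⇒ {t4}
  [5] a ⇒ no successor for Q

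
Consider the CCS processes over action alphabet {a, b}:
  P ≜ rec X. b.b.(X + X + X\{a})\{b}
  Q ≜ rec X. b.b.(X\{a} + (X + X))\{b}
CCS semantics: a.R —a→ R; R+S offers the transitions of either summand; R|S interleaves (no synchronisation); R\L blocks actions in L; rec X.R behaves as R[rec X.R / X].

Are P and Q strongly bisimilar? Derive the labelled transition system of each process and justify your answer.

LTS(P): 3 reachable states
  s0 = rec X. b.b.(X + X + X\{a})\{b} :: --b--▸ s1
  s1 = b.((rec X. b.b.(X + X + X\{a})\{b}) + (rec X. b.b.(X + X + X\{a})\{b}) + (rec X. b.b.(X + X + X\{a})\{b})\{a})\{b} :: --b--▸ s2
  s2 = ((rec X. b.b.(X + X + X\{a})\{b}) + (rec X. b.b.(X + X + X\{a})\{b}) + (rec X. b.b.(X + X + X\{a})\{b})\{a})\{b} :: deadlocked
LTS(Q): 3 reachable states
  t0 = rec X. b.b.(X\{a} + (X + X))\{b} :: --b--▸ t1
  t1 = b.((rec X. b.b.(X\{a} + (X + X))\{b})\{a} + ((rec X. b.b.(X\{a} + (X + X))\{b}) + (rec X. b.b.(X\{a} + (X + X))\{b})))\{b} :: --b--▸ t2
  t2 = ((rec X. b.b.(X\{a} + (X + X))\{b})\{a} + ((rec X. b.b.(X\{a} + (X + X))\{b}) + (rec X. b.b.(X\{a} + (X + X))\{b})))\{b} :: deadlocked
Bisimilarity quotient blocks:
  B0 = {s0, t0}
  B1 = {s1, t1}
  B2 = {s2, t2}
s0 ∈ B0, t0 ∈ B0 → same block

P ~ Q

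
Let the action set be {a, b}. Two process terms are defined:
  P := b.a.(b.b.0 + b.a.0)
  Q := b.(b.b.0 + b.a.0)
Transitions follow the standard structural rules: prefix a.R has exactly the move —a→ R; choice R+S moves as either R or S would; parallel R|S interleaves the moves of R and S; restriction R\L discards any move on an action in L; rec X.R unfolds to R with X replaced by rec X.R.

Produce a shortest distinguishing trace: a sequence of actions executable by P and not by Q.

Reachable graph of P (6 states):
  p0 = b.a.(b.b.0 + b.a.0) has moves =b=> p1
  p1 = a.(b.b.0 + b.a.0) has moves =a=> p2
  p2 = b.b.0 + b.a.0 has moves =b=> p3, =b=> p4
  p3 = a.0 has moves =a=> p5
  p4 = b.0 has moves =b=> p5
  p5 = 0 has moves (no moves)
Reachable graph of Q (5 states):
  q0 = b.(b.b.0 + b.a.0) has moves =b=> q1
  q1 = b.b.0 + b.a.0 has moves =b=> q2, =b=> q3
  q2 = a.0 has moves =a=> q4
  q3 = b.0 has moves =b=> q4
  q4 = 0 has moves (no moves)
Run σ = ⟨ba⟩ on P: start {p0}
  [1] b ⇒ {p1}
  [2] a ⇒ {p2}
  — P admits the full trace.
Run σ = ⟨ba⟩ on Q: start {q0}
  [1] b ⇒ {q1}
  [2] a ⇒ no successor for Q

ba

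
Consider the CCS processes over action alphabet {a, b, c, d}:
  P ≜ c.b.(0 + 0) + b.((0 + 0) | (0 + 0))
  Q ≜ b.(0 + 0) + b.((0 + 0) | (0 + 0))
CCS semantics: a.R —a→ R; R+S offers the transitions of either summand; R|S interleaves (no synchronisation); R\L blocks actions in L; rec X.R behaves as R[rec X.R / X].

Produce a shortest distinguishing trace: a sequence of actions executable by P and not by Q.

c

Reachable graph of P (4 states):
  p0 = c.b.(0 + 0) + b.((0 + 0) | (0 + 0)) has moves --b--▸ p1, --c--▸ p2
  p1 = (0 + 0) | (0 + 0) has moves stopped
  p2 = b.(0 + 0) has moves --b--▸ p3
  p3 = 0 + 0 has moves stopped
Reachable graph of Q (3 states):
  q0 = b.(0 + 0) + b.((0 + 0) | (0 + 0)) has moves --b--▸ q1, --b--▸ q2
  q1 = (0 + 0) | (0 + 0) has moves stopped
  q2 = 0 + 0 has moves stopped
Run σ = ⟨c⟩ on P: start {p0}
  step 1 (c): {p2}
  P completes σ.
Run σ = ⟨c⟩ on Q: start {q0}
  step 1 (c): ∅ (Q stuck)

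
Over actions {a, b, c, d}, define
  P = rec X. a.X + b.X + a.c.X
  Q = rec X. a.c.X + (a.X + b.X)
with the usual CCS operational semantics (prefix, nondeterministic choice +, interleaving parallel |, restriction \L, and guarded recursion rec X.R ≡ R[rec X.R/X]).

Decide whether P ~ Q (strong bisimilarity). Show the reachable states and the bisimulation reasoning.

P ~ Q

LTS(P): 2 reachable states
  p0 = rec X. a.X + b.X + a.c.X → -a-> p0, -a-> p1, -b-> p0
  p1 = c.(rec X. a.X + b.X + a.c.X) → -c-> p0
LTS(Q): 2 reachable states
  q0 = rec X. a.c.X + (a.X + b.X) → -a-> q0, -a-> q1, -b-> q0
  q1 = c.(rec X. a.c.X + (a.X + b.X)) → -c-> q0
Partition-refinement fixed point:
  B0 = {p0, q0}
  B1 = {p1, q1}
p0 ∈ B0, q0 ∈ B0 → same block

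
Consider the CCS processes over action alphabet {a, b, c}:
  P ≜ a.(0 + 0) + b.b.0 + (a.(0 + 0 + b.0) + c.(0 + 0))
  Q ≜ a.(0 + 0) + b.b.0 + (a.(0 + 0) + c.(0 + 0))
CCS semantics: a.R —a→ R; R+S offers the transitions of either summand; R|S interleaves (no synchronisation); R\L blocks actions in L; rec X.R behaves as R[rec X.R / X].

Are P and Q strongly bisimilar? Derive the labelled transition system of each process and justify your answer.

P ≁ Q

P's transition system — 5 states:
  p0 = a.(0 + 0) + b.b.0 + (a.(0 + 0 + b.0) + c.(0 + 0)) :: —a→ p1, —a→ p2, —b→ p3, —c→ p1
  p1 = 0 + 0 :: (no moves)
  p2 = 0 + 0 + b.0 :: —b→ p4
  p3 = b.0 :: —b→ p4
  p4 = 0 :: (no moves)
Q's transition system — 4 states:
  q0 = a.(0 + 0) + b.b.0 + (a.(0 + 0) + c.(0 + 0)) :: —a→ q1, —b→ q2, —c→ q1
  q1 = 0 + 0 :: (no moves)
  q2 = b.0 :: —b→ q3
  q3 = 0 :: (no moves)
Bisimilarity quotient blocks:
  B0 = {p0}
  B1 = {p1, p4, q1, q3}
  B2 = {p2, p3, q2}
  B3 = {q0}
p0 ∈ B0, q0 ∈ B3 → different blocks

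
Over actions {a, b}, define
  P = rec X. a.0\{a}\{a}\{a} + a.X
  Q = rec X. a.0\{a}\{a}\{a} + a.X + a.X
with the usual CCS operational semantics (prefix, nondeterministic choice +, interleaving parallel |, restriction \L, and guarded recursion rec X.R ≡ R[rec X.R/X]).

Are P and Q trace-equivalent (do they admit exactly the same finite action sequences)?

P's transition system — 2 states:
  u0 = rec X. a.0\{a}\{a}\{a} + a.X | -a-> u0, -a-> u1
  u1 = 0\{a}\{a}\{a} | stopped
Q's transition system — 2 states:
  v0 = rec X. a.0\{a}\{a}\{a} + a.X + a.X | -a-> v0, -a-> v1
  v1 = 0\{a}\{a}\{a} | stopped
Partition-refinement fixed point:
  B0 = {u0, v0}
  B1 = {u1, v1}
u0 ∈ B0, v0 ∈ B0 → same block
Bisimilar ⇒ trace-equivalent.

trace-equivalent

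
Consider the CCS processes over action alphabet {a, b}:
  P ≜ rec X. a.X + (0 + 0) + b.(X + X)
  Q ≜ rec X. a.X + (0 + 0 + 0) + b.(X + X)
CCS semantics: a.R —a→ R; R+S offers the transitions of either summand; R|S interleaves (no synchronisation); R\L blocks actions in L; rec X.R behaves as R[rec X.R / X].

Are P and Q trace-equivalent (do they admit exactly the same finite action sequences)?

YES

Reachable graph of P (2 states):
  p0 = rec X. a.X + (0 + 0) + b.(X + X) :: --a--▸ p0, --b--▸ p1
  p1 = (rec X. a.X + (0 + 0) + b.(X + X)) + (rec X. a.X + (0 + 0) + b.(X + X)) :: --a--▸ p0, --b--▸ p1
Reachable graph of Q (2 states):
  q0 = rec X. a.X + (0 + 0 + 0) + b.(X + X) :: --a--▸ q0, --b--▸ q1
  q1 = (rec X. a.X + (0 + 0 + 0) + b.(X + X)) + (rec X. a.X + (0 + 0 + 0) + b.(X + X)) :: --a--▸ q0, --b--▸ q1
Partition-refinement fixed point:
  B0 = {p0, p1, q0, q1}
p0 ∈ B0, q0 ∈ B0 → same block
Bisimilar ⇒ trace-equivalent.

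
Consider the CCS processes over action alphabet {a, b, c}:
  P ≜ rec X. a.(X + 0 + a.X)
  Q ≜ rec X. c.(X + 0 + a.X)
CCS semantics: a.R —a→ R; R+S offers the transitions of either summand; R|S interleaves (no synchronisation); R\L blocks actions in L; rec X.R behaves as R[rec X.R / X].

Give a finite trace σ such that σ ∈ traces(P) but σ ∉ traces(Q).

a

P's transition system — 2 states:
  p0 = rec X. a.(X + 0 + a.X) | -a-> p1
  p1 = (rec X. a.(X + 0 + a.X)) + 0 + a.(rec X. a.(X + 0 + a.X)) | -a-> p0, -a-> p1
Q's transition system — 2 states:
  q0 = rec X. c.(X + 0 + a.X) | -c-> q1
  q1 = (rec X. c.(X + 0 + a.X)) + 0 + a.(rec X. c.(X + 0 + a.X)) | -a-> q0, -c-> q1
Trace ⟨a⟩ through P, begin at {p0}:
  after a @ step 1: {p1}
  — P admits the full trace.
Trace ⟨a⟩ through Q, begin at {q0}:
  after a @ step 1: no successor for Q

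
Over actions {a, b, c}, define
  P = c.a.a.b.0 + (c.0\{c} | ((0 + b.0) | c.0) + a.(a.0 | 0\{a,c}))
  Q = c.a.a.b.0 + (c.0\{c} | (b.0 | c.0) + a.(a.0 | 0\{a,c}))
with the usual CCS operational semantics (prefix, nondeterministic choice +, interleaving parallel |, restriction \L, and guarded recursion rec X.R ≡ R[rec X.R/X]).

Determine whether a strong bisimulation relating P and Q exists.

Reachable graph of P (14 states):
  s0 = c.a.a.b.0 + (c.0\{c} | ((0 + b.0) | c.0) + a.(a.0 | 0\{a,c})) | ··a··> s1, ··b··> s2, ··c··> s3, ··c··> s4, ··c··> s5
  s1 = a.0 | 0\{a,c} | ··a··> s6
  s2 = c.0\{c} | (0 | c.0) | ··c··> s7, ··c··> s8
  s3 = 0\{c} | ((0 + b.0) | c.0) | ··b··> s7, ··c··> s9
  s4 = a.a.b.0 | ··a··> s10
  s5 = c.0\{c} | ((0 + b.0) | 0) | ··b··> s8, ··c··> s9
  s6 = 0 | 0\{a,c} | ·
  s7 = 0\{c} | (0 | c.0) | ··c··> s11
  s8 = c.0\{c} | (0 | 0) | ··c··> s11
  s9 = 0\{c} | ((0 + b.0) | 0) | ··b··> s11
  s10 = a.b.0 | ··a··> s12
  s11 = 0\{c} | (0 | 0) | ·
  s12 = b.0 | ··b··> s13
  s13 = 0 | ·
Reachable graph of Q (14 states):
  t0 = c.a.a.b.0 + (c.0\{c} | (b.0 | c.0) + a.(a.0 | 0\{a,c})) | ··a··> t1, ··b··> t2, ··c··> t3, ··c··> t4, ··c··> t5
  t1 = a.0 | 0\{a,c} | ··a··> t6
  t2 = c.0\{c} | (0 | c.0) | ··c··> t7, ··c··> t8
  t3 = 0\{c} | (b.0 | c.0) | ··b··> t7, ··c··> t9
  t4 = a.a.b.0 | ··a··> t10
  t5 = c.0\{c} | (b.0 | 0) | ··b··> t8, ··c··> t9
  t6 = 0 | 0\{a,c} | ·
  t7 = 0\{c} | (0 | c.0) | ··c··> t11
  t8 = c.0\{c} | (0 | 0) | ··c··> t11
  t9 = 0\{c} | (b.0 | 0) | ··b··> t11
  t10 = a.b.0 | ··a··> t12
  t11 = 0\{c} | (0 | 0) | ·
  t12 = b.0 | ··b··> t13
  t13 = 0 | ·
Partition-refinement fixed point:
  B0 = {s0, t0}
  B1 = {s4, t4}
  B2 = {s10, t10}
  B3 = {s12, s9, t12, t9}
  B4 = {s11, s13, s6, t11, t13, t6}
  B5 = {s1, t1}
  B6 = {s3, s5, t3, t5}
  B7 = {s7, s8, t7, t8}
  B8 = {s2, t2}
s0 ∈ B0, t0 ∈ B0 → same block

YES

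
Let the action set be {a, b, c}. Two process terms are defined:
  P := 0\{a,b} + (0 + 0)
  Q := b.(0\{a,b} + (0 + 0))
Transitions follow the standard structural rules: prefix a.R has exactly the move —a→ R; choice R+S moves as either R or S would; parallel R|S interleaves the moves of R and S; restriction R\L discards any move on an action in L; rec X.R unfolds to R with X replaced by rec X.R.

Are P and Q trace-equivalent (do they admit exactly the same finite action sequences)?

trace-distinct — witness ⟨b⟩

P's transition system — 1 states:
  u0 = 0\{a,b} + (0 + 0) | deadlocked
Q's transition system — 2 states:
  v0 = b.(0\{a,b} + (0 + 0)) | ··b··> v1
  v1 = 0\{a,b} + (0 + 0) | deadlocked
Executing b from Q (initial set {v0}):
  [1] b ⇒ {v1}
  — Q admits the full trace.
Executing b from P (initial set {u0}):
  [1] b ⇒ no successor for P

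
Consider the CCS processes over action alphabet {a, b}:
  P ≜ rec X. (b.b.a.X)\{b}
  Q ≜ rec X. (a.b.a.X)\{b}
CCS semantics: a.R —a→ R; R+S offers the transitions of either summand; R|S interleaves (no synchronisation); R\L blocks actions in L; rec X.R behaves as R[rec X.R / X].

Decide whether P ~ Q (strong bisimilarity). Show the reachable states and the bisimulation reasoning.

NO

P's transition system — 1 states:
  m0 = rec X. (b.b.a.X)\{b} :: (no moves)
Q's transition system — 2 states:
  n0 = rec X. (a.b.a.X)\{b} :: ··a··> n1
  n1 = (b.a.(rec X. (a.b.a.X)\{b}))\{b} :: (no moves)
Partition-refinement fixed point:
  B0 = {m0, n1}
  B1 = {n0}
m0 ∈ B0, n0 ∈ B1 → different blocks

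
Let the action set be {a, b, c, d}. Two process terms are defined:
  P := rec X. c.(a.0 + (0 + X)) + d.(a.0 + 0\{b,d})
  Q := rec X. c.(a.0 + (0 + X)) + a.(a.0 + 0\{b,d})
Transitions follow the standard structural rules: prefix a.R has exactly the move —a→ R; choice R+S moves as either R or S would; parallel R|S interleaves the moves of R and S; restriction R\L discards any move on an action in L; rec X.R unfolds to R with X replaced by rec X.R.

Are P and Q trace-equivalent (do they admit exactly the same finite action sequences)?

LTS(P): 4 reachable states
  u0 = rec X. c.(a.0 + (0 + X)) + d.(a.0 + 0\{b,d}) | --c--▸ u1, --d--▸ u2
  u1 = a.0 + (0 + (rec X. c.(a.0 + (0 + X)) + d.(a.0 + 0\{b,d}))) | --a--▸ u3, --c--▸ u1, --d--▸ u2
  u2 = a.0 + 0\{b,d} | --a--▸ u3
  u3 = 0 | (no moves)
LTS(Q): 4 reachable states
  v0 = rec X. c.(a.0 + (0 + X)) + a.(a.0 + 0\{b,d}) | --a--▸ v1, --c--▸ v2
  v1 = a.0 + 0\{b,d} | --a--▸ v3
  v2 = a.0 + (0 + (rec X. c.(a.0 + (0 + X)) + a.(a.0 + 0\{b,d}))) | --a--▸ v1, --a--▸ v3, --c--▸ v2
  v3 = 0 | (no moves)
Trace ⟨d⟩ through P, begin at {u0}:
  step 1 (d): {u2}
  — P admits the full trace.
Trace ⟨d⟩ through Q, begin at {v0}:
  step 1 (d): ∅  — Q cannot continue

NO — witness ⟨d⟩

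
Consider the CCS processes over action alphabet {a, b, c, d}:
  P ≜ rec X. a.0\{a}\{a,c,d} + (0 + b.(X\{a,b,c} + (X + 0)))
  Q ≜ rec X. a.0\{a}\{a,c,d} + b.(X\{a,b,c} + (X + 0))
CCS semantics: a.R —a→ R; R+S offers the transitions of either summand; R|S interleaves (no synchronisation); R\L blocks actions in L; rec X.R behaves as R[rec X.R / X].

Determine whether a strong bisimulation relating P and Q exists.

P's transition system — 3 states:
  p0 = rec X. a.0\{a}\{a,c,d} + (0 + b.(X\{a,b,c} + (X + 0))) has moves =a=> p1, =b=> p2
  p1 = 0\{a}\{a,c,d} has moves deadlocked
  p2 = (rec X. a.0\{a}\{a,c,d} + (0 + b.(X\{a,b,c} + (X + 0))))\{a,b,c} + ((rec X. a.0\{a}\{a,c,d} + (0 + b.(X\{a,b,c} + (X + 0)))) + 0) has moves =a=> p1, =b=> p2
Q's transition system — 3 states:
  q0 = rec X. a.0\{a}\{a,c,d} + b.(X\{a,b,c} + (X + 0)) has moves =a=> q1, =b=> q2
  q1 = 0\{a}\{a,c,d} has moves deadlocked
  q2 = (rec X. a.0\{a}\{a,c,d} + b.(X\{a,b,c} + (X + 0)))\{a,b,c} + ((rec X. a.0\{a}\{a,c,d} + b.(X\{a,b,c} + (X + 0))) + 0) has moves =a=> q1, =b=> q2
Bisimilarity quotient blocks:
  B0 = {p0, p2, q0, q2}
  B1 = {p1, q1}
p0 ∈ B0, q0 ∈ B0 → same block

YES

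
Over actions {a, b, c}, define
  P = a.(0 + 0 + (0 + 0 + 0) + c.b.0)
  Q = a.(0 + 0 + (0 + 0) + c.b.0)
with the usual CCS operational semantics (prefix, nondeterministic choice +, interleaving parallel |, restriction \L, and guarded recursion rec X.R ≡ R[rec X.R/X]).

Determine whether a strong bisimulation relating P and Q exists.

P's transition system — 4 states:
  s0 = a.(0 + 0 + (0 + 0 + 0) + c.b.0) → =a=> s1
  s1 = 0 + 0 + (0 + 0 + 0) + c.b.0 → =c=> s2
  s2 = b.0 → =b=> s3
  s3 = 0 → deadlocked
Q's transition system — 4 states:
  t0 = a.(0 + 0 + (0 + 0) + c.b.0) → =a=> t1
  t1 = 0 + 0 + (0 + 0) + c.b.0 → =c=> t2
  t2 = b.0 → =b=> t3
  t3 = 0 → deadlocked
Bisimilarity quotient blocks:
  B0 = {s0, t0}
  B1 = {s1, t1}
  B2 = {s2, t2}
  B3 = {s3, t3}
s0 ∈ B0, t0 ∈ B0 → same block

bisimilar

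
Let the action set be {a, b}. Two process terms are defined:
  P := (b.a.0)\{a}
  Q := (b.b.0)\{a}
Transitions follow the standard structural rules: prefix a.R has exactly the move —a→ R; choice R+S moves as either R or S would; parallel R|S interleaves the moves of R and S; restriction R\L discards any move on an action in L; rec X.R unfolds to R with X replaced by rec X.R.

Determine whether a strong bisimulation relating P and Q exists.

NO

P's transition system — 2 states:
  m0 = (b.a.0)\{a} has moves -b-> m1
  m1 = (a.0)\{a} has moves (no moves)
Q's transition system — 3 states:
  n0 = (b.b.0)\{a} has moves -b-> n1
  n1 = (b.0)\{a} has moves -b-> n2
  n2 = 0\{a} has moves (no moves)
Partition-refinement fixed point:
  B0 = {m0, n1}
  B1 = {m1, n2}
  B2 = {n0}
m0 ∈ B0, n0 ∈ B2 → different blocks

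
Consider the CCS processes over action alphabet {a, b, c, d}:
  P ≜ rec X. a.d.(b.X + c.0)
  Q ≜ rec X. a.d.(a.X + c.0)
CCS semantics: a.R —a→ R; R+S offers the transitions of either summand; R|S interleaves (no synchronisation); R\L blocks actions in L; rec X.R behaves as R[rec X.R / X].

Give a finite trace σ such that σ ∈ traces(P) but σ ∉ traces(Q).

P's transition system — 4 states:
  u0 = rec X. a.d.(b.X + c.0) ⊢ —a→ u1
  u1 = d.(b.(rec X. a.d.(b.X + c.0)) + c.0) ⊢ —d→ u2
  u2 = b.(rec X. a.d.(b.X + c.0)) + c.0 ⊢ —b→ u0, —c→ u3
  u3 = 0 ⊢ ·
Q's transition system — 4 states:
  v0 = rec X. a.d.(a.X + c.0) ⊢ —a→ v1
  v1 = d.(a.(rec X. a.d.(a.X + c.0)) + c.0) ⊢ —d→ v2
  v2 = a.(rec X. a.d.(a.X + c.0)) + c.0 ⊢ —a→ v0, —c→ v3
  v3 = 0 ⊢ ·
Trace ⟨adb⟩ through P, begin at {u0}:
  [1] a ⇒ {u1}
  [2] d ⇒ {u2}
  [3] b ⇒ {u0}
  ✓ P
Trace ⟨adb⟩ through Q, begin at {v0}:
  [1] a ⇒ {v1}
  [2] d ⇒ {v2}
  [3] b ⇒ ∅ (Q stuck)

adb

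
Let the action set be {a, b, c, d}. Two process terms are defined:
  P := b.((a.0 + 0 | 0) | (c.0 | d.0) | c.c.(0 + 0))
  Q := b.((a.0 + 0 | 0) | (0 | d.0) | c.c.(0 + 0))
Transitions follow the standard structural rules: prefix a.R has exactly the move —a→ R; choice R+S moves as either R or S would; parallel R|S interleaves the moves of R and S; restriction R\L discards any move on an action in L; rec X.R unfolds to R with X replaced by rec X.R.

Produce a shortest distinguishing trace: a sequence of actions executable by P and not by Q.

LTS(P): 25 reachable states
  m0 = b.((a.0 + 0 | 0) | (c.0 | d.0) | c.c.(0 + 0)) :: --b--▸ m1
  m1 = (a.0 + 0 | 0) | (c.0 | d.0) | c.c.(0 + 0) :: --a--▸ m2, --c--▸ m3, --c--▸ m4, --d--▸ m5
  m2 = 0 | (c.0 | d.0) | c.c.(0 + 0) :: --c--▸ m6, --c--▸ m7, --d--▸ m8
  m3 = (a.0 + 0 | 0) | (0 | d.0) | c.c.(0 + 0) :: --a--▸ m6, --c--▸ m9, --d--▸ m10
  m4 = (a.0 + 0 | 0) | (c.0 | d.0) | c.(0 + 0) :: --a--▸ m7, --c--▸ m11, --c--▸ m9, --d--▸ m12
  m5 = (a.0 + 0 | 0) | (c.0 | 0) | c.c.(0 + 0) :: --a--▸ m8, --c--▸ m10, --c--▸ m12
  m6 = 0 | (0 | d.0) | c.c.(0 + 0) :: --c--▸ m13, --d--▸ m14
  m7 = 0 | (c.0 | d.0) | c.(0 + 0) :: --c--▸ m13, --c--▸ m15, --d--▸ m16
  m8 = 0 | (c.0 | 0) | c.c.(0 + 0) :: --c--▸ m14, --c--▸ m16
  m9 = (a.0 + 0 | 0) | (0 | d.0) | c.(0 + 0) :: --a--▸ m13, --c--▸ m17, --d--▸ m18
  m10 = (a.0 + 0 | 0) | (0 | 0) | c.c.(0 + 0) :: --a--▸ m14, --c--▸ m18
  m11 = (a.0 + 0 | 0) | (c.0 | d.0) | (0 + 0) :: --a--▸ m15, --c--▸ m17, --d--▸ m19
  m12 = (a.0 + 0 | 0) | (c.0 | 0) | c.(0 + 0) :: --a--▸ m16, --c--▸ m18, --c--▸ m19
  m13 = 0 | (0 | d.0) | c.(0 + 0) :: --c--▸ m20, --d--▸ m21
  m14 = 0 | (0 | 0) | c.c.(0 + 0) :: --c--▸ m21
  m15 = 0 | (c.0 | d.0) | (0 + 0) :: --c--▸ m20, --d--▸ m22
  m16 = 0 | (c.0 | 0) | c.(0 + 0) :: --c--▸ m21, --c--▸ m22
  m17 = (a.0 + 0 | 0) | (0 | d.0) | (0 + 0) :: --a--▸ m20, --d--▸ m23
  m18 = (a.0 + 0 | 0) | (0 | 0) | c.(0 + 0) :: --a--▸ m21, --c--▸ m23
  m19 = (a.0 + 0 | 0) | (c.0 | 0) | (0 + 0) :: --a--▸ m22, --c--▸ m23
  m20 = 0 | (0 | d.0) | (0 + 0) :: --d--▸ m24
  m21 = 0 | (0 | 0) | c.(0 + 0) :: --c--▸ m24
  m22 = 0 | (c.0 | 0) | (0 + 0) :: --c--▸ m24
  m23 = (a.0 + 0 | 0) | (0 | 0) | (0 + 0) :: --a--▸ m24
  m24 = 0 | (0 | 0) | (0 + 0) :: ·
LTS(Q): 13 reachable states
  n0 = b.((a.0 + 0 | 0) | (0 | d.0) | c.c.(0 + 0)) :: --b--▸ n1
  n1 = (a.0 + 0 | 0) | (0 | d.0) | c.c.(0 + 0) :: --a--▸ n2, --c--▸ n3, --d--▸ n4
  n2 = 0 | (0 | d.0) | c.c.(0 + 0) :: --c--▸ n5, --d--▸ n6
  n3 = (a.0 + 0 | 0) | (0 | d.0) | c.(0 + 0) :: --a--▸ n5, --c--▸ n7, --d--▸ n8
  n4 = (a.0 + 0 | 0) | (0 | 0) | c.c.(0 + 0) :: --a--▸ n6, --c--▸ n8
  n5 = 0 | (0 | d.0) | c.(0 + 0) :: --c--▸ n9, --d--▸ n10
  n6 = 0 | (0 | 0) | c.c.(0 + 0) :: --c--▸ n10
  n7 = (a.0 + 0 | 0) | (0 | d.0) | (0 + 0) :: --a--▸ n9, --d--▸ n11
  n8 = (a.0 + 0 | 0) | (0 | 0) | c.(0 + 0) :: --a--▸ n10, --c--▸ n11
  n9 = 0 | (0 | d.0) | (0 + 0) :: --d--▸ n12
  n10 = 0 | (0 | 0) | c.(0 + 0) :: --c--▸ n12
  n11 = (a.0 + 0 | 0) | (0 | 0) | (0 + 0) :: --a--▸ n12
  n12 = 0 | (0 | 0) | (0 + 0) :: ·
Trace ⟨bccc⟩ through P, begin at {m0}:
  after b @ step 1: {m1}
  after c @ step 2: {m3, m4}
  after c @ step 3: {m11, m9}
  after c @ step 4: {m17}
  P completes σ.
Trace ⟨bccc⟩ through Q, begin at {n0}:
  after b @ step 1: {n1}
  after c @ step 2: {n3}
  after c @ step 3: {n7}
  after c @ step 4: no successor for Q

bccc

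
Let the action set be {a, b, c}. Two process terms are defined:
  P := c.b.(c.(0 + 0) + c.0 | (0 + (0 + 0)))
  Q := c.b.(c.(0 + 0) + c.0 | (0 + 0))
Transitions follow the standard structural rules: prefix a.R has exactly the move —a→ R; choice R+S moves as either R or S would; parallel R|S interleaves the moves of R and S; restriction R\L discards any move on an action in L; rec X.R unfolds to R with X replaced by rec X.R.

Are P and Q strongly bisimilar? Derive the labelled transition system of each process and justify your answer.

P's transition system — 5 states:
  u0 = c.b.(c.(0 + 0) + c.0 | (0 + (0 + 0))) ⊢ --c--▸ u1
  u1 = b.(c.(0 + 0) + c.0 | (0 + (0 + 0))) ⊢ --b--▸ u2
  u2 = c.(0 + 0) + c.0 | (0 + (0 + 0)) ⊢ --c--▸ u3, --c--▸ u4
  u3 = 0 + 0 ⊢ deadlocked
  u4 = 0 | (0 + (0 + 0)) ⊢ deadlocked
Q's transition system — 5 states:
  v0 = c.b.(c.(0 + 0) + c.0 | (0 + 0)) ⊢ --c--▸ v1
  v1 = b.(c.(0 + 0) + c.0 | (0 + 0)) ⊢ --b--▸ v2
  v2 = c.(0 + 0) + c.0 | (0 + 0) ⊢ --c--▸ v3, --c--▸ v4
  v3 = 0 + 0 ⊢ deadlocked
  v4 = 0 | (0 + 0) ⊢ deadlocked
Coarsest stable partition (strong bisimilarity classes):
  B0 = {u0, v0}
  B1 = {u1, v1}
  B2 = {u2, v2}
  B3 = {u3, u4, v3, v4}
u0 ∈ B0, v0 ∈ B0 → same block

YES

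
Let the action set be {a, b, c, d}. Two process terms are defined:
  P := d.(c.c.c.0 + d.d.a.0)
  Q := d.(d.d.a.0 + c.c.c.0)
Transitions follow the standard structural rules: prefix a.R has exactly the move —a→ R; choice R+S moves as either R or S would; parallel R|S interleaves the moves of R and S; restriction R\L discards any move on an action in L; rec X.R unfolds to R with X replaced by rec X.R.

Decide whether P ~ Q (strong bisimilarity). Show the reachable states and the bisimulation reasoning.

P ~ Q

LTS(P): 7 reachable states
  s0 = d.(c.c.c.0 + d.d.a.0) :: --d--▸ s1
  s1 = c.c.c.0 + d.d.a.0 :: --c--▸ s2, --d--▸ s3
  s2 = c.c.0 :: --c--▸ s4
  s3 = d.a.0 :: --d--▸ s5
  s4 = c.0 :: --c--▸ s6
  s5 = a.0 :: --a--▸ s6
  s6 = 0 :: deadlocked
LTS(Q): 7 reachable states
  t0 = d.(d.d.a.0 + c.c.c.0) :: --d--▸ t1
  t1 = d.d.a.0 + c.c.c.0 :: --c--▸ t2, --d--▸ t3
  t2 = c.c.0 :: --c--▸ t4
  t3 = d.a.0 :: --d--▸ t5
  t4 = c.0 :: --c--▸ t6
  t5 = a.0 :: --a--▸ t6
  t6 = 0 :: deadlocked
Partition-refinement fixed point:
  B0 = {s0, t0}
  B1 = {s1, t1}
  B2 = {s3, t3}
  B3 = {s5, t5}
  B4 = {s6, t6}
  B5 = {s2, t2}
  B6 = {s4, t4}
s0 ∈ B0, t0 ∈ B0 → same block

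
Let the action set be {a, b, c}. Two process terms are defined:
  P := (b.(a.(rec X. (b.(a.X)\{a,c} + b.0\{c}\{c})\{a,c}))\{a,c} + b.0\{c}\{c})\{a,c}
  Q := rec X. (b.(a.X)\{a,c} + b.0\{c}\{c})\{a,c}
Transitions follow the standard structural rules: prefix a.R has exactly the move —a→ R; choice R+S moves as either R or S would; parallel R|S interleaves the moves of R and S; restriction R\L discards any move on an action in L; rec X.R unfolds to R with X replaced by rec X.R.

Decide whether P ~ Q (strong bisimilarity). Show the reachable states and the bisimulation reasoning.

LTS(P): 3 reachable states
  m0 = (b.(a.(rec X. (b.(a.X)\{a,c} + b.0\{c}\{c})\{a,c}))\{a,c} + b.0\{c}\{c})\{a,c} has moves -b-> m1, -b-> m2
  m1 = (a.(rec X. (b.(a.X)\{a,c} + b.0\{c}\{c})\{a,c}))\{a,c}\{a,c} has moves ·
  m2 = 0\{c}\{c}\{a,c} has moves ·
LTS(Q): 3 reachable states
  n0 = rec X. (b.(a.X)\{a,c} + b.0\{c}\{c})\{a,c} has moves -b-> n1, -b-> n2
  n1 = (a.(rec X. (b.(a.X)\{a,c} + b.0\{c}\{c})\{a,c}))\{a,c}\{a,c} has moves ·
  n2 = 0\{c}\{c}\{a,c} has moves ·
Coarsest stable partition (strong bisimilarity classes):
  B0 = {m0, n0}
  B1 = {m1, m2, n1, n2}
m0 ∈ B0, n0 ∈ B0 → same block

bisimilar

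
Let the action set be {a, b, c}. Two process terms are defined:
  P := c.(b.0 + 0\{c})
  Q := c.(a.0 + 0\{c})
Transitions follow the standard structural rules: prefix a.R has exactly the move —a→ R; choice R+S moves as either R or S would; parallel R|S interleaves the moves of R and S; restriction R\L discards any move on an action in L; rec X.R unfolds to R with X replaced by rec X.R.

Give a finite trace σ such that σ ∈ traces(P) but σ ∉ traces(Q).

cb

LTS(P): 3 reachable states
  m0 = c.(b.0 + 0\{c}) | —c→ m1
  m1 = b.0 + 0\{c} | —b→ m2
  m2 = 0 | ·
LTS(Q): 3 reachable states
  n0 = c.(a.0 + 0\{c}) | —c→ n1
  n1 = a.0 + 0\{c} | —a→ n2
  n2 = 0 | ·
Trace ⟨cb⟩ through P, begin at {m0}:
  [1] c ⇒ {m1}
  [2] b ⇒ {m2}
  — P admits the full trace.
Trace ⟨cb⟩ through Q, begin at {n0}:
  [1] c ⇒ {n1}
  [2] b ⇒ ∅  — Q cannot continue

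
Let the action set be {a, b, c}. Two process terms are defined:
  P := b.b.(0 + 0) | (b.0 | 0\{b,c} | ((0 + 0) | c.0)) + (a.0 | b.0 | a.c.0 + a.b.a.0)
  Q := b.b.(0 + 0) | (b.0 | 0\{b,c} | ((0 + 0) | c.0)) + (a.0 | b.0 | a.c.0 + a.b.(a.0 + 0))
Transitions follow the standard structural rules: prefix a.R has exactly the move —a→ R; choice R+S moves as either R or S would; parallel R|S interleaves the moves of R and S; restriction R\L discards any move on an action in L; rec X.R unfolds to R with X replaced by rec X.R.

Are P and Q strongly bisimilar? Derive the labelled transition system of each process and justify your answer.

YES

Reachable graph of P (26 states):
  u0 = b.b.(0 + 0) | (b.0 | 0\{b,c} | ((0 + 0) | c.0)) + (a.0 | b.0 | a.c.0 + a.b.a.0) :: --a--▸ u1, --a--▸ u2, --a--▸ u3, --b--▸ u4, --b--▸ u5, --b--▸ u6, --c--▸ u7
  u1 = 0 | b.0 | a.c.0 :: --a--▸ u8, --b--▸ u9
  u2 = a.0 | b.0 | c.0 :: --a--▸ u8, --b--▸ u10, --c--▸ u11
  u3 = b.a.0 :: --b--▸ u12
  u4 = a.0 | 0 | a.c.0 :: --a--▸ u10, --a--▸ u9
  u5 = b.(0 + 0) | (b.0 | 0\{b,c} | ((0 + 0) | c.0)) :: --b--▸ u13, --b--▸ u14, --c--▸ u15
  u6 = b.b.(0 + 0) | (0 | 0\{b,c} | ((0 + 0) | c.0)) :: --b--▸ u14, --c--▸ u16
  u7 = b.b.(0 + 0) | (b.0 | 0\{b,c} | ((0 + 0) | 0)) :: --b--▸ u15, --b--▸ u16
  u8 = 0 | b.0 | c.0 :: --b--▸ u17, --c--▸ u18
  u9 = 0 | 0 | a.c.0 :: --a--▸ u17
  u10 = a.0 | 0 | c.0 :: --a--▸ u17, --c--▸ u19
  u11 = a.0 | b.0 | 0 :: --a--▸ u18, --b--▸ u19
  u12 = a.0 :: --a--▸ u20
  u13 = (0 + 0) | (b.0 | 0\{b,c} | ((0 + 0) | c.0)) :: --b--▸ u21, --c--▸ u22
  u14 = b.(0 + 0) | (0 | 0\{b,c} | ((0 + 0) | c.0)) :: --b--▸ u21, --c--▸ u23
  u15 = b.(0 + 0) | (b.0 | 0\{b,c} | ((0 + 0) | 0)) :: --b--▸ u22, --b--▸ u23
  u16 = b.b.(0 + 0) | (0 | 0\{b,c} | ((0 + 0) | 0)) :: --b--▸ u23
  u17 = 0 | 0 | c.0 :: --c--▸ u24
  u18 = 0 | b.0 | 0 :: --b--▸ u24
  u19 = a.0 | 0 | 0 :: --a--▸ u24
  u20 = 0 :: ·
  u21 = (0 + 0) | (0 | 0\{b,c} | ((0 + 0) | c.0)) :: --c--▸ u25
  u22 = (0 + 0) | (b.0 | 0\{b,c} | ((0 + 0) | 0)) :: --b--▸ u25
  u23 = b.(0 + 0) | (0 | 0\{b,c} | ((0 + 0) | 0)) :: --b--▸ u25
  u24 = 0 | 0 | 0 :: ·
  u25 = (0 + 0) | (0 | 0\{b,c} | ((0 + 0) | 0)) :: ·
Reachable graph of Q (26 states):
  v0 = b.b.(0 + 0) | (b.0 | 0\{b,c} | ((0 + 0) | c.0)) + (a.0 | b.0 | a.c.0 + a.b.(a.0 + 0)) :: --a--▸ v1, --a--▸ v2, --a--▸ v3, --b--▸ v4, --b--▸ v5, --b--▸ v6, --c--▸ v7
  v1 = 0 | b.0 | a.c.0 :: --a--▸ v8, --b--▸ v9
  v2 = a.0 | b.0 | c.0 :: --a--▸ v8, --b--▸ v10, --c--▸ v11
  v3 = b.(a.0 + 0) :: --b--▸ v12
  v4 = a.0 | 0 | a.c.0 :: --a--▸ v10, --a--▸ v9
  v5 = b.(0 + 0) | (b.0 | 0\{b,c} | ((0 + 0) | c.0)) :: --b--▸ v13, --b--▸ v14, --c--▸ v15
  v6 = b.b.(0 + 0) | (0 | 0\{b,c} | ((0 + 0) | c.0)) :: --b--▸ v14, --c--▸ v16
  v7 = b.b.(0 + 0) | (b.0 | 0\{b,c} | ((0 + 0) | 0)) :: --b--▸ v15, --b--▸ v16
  v8 = 0 | b.0 | c.0 :: --b--▸ v17, --c--▸ v18
  v9 = 0 | 0 | a.c.0 :: --a--▸ v17
  v10 = a.0 | 0 | c.0 :: --a--▸ v17, --c--▸ v19
  v11 = a.0 | b.0 | 0 :: --a--▸ v18, --b--▸ v19
  v12 = a.0 + 0 :: --a--▸ v20
  v13 = (0 + 0) | (b.0 | 0\{b,c} | ((0 + 0) | c.0)) :: --b--▸ v21, --c--▸ v22
  v14 = b.(0 + 0) | (0 | 0\{b,c} | ((0 + 0) | c.0)) :: --b--▸ v21, --c--▸ v23
  v15 = b.(0 + 0) | (b.0 | 0\{b,c} | ((0 + 0) | 0)) :: --b--▸ v22, --b--▸ v23
  v16 = b.b.(0 + 0) | (0 | 0\{b,c} | ((0 + 0) | 0)) :: --b--▸ v23
  v17 = 0 | 0 | c.0 :: --c--▸ v24
  v18 = 0 | b.0 | 0 :: --b--▸ v24
  v19 = a.0 | 0 | 0 :: --a--▸ v24
  v20 = 0 :: ·
  v21 = (0 + 0) | (0 | 0\{b,c} | ((0 + 0) | c.0)) :: --c--▸ v25
  v22 = (0 + 0) | (b.0 | 0\{b,c} | ((0 + 0) | 0)) :: --b--▸ v25
  v23 = b.(0 + 0) | (0 | 0\{b,c} | ((0 + 0) | 0)) :: --b--▸ v25
  v24 = 0 | 0 | 0 :: ·
  v25 = (0 + 0) | (0 | 0\{b,c} | ((0 + 0) | 0)) :: ·
Coarsest stable partition (strong bisimilarity classes):
  B0 = {u0, v0}
  B1 = {u1, v1}
  B2 = {u13, u14, u8, v13, v14, v8}
  B3 = {u17, u21, v17, v21}
  B4 = {u20, u24, u25, v20, v24, v25}
  B5 = {u18, u22, u23, v18, v22, v23}
  B6 = {u9, v9}
  B7 = {u5, u6, v5, v6}
  B8 = {u15, u16, v15, v16}
  B9 = {u2, v2}
  B10 = {u10, v10}
  B11 = {u12, u19, v12, v19}
  B12 = {u11, v11}
  B13 = {u4, v4}
  B14 = {u3, v3}
  B15 = {u7, v7}
u0 ∈ B0, v0 ∈ B0 → same block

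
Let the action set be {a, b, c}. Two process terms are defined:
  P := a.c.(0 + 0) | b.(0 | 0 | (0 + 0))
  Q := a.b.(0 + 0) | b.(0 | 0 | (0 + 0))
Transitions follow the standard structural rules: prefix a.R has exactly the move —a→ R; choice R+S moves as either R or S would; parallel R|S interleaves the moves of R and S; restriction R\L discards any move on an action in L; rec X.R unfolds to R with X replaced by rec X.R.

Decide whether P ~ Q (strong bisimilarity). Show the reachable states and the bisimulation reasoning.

P ≁ Q

P's transition system — 6 states:
  s0 = a.c.(0 + 0) | b.(0 | 0 | (0 + 0)) → =a=> s1, =b=> s2
  s1 = c.(0 + 0) | b.(0 | 0 | (0 + 0)) → =b=> s3, =c=> s4
  s2 = a.c.(0 + 0) | (0 | 0 | (0 + 0)) → =a=> s3
  s3 = c.(0 + 0) | (0 | 0 | (0 + 0)) → =c=> s5
  s4 = (0 + 0) | b.(0 | 0 | (0 + 0)) → =b=> s5
  s5 = (0 + 0) | (0 | 0 | (0 + 0)) → (no moves)
Q's transition system — 6 states:
  t0 = a.b.(0 + 0) | b.(0 | 0 | (0 + 0)) → =a=> t1, =b=> t2
  t1 = b.(0 + 0) | b.(0 | 0 | (0 + 0)) → =b=> t3, =b=> t4
  t2 = a.b.(0 + 0) | (0 | 0 | (0 + 0)) → =a=> t4
  t3 = (0 + 0) | b.(0 | 0 | (0 + 0)) → =b=> t5
  t4 = b.(0 + 0) | (0 | 0 | (0 + 0)) → =b=> t5
  t5 = (0 + 0) | (0 | 0 | (0 + 0)) → (no moves)
Coarsest stable partition (strong bisimilarity classes):
  B0 = {s0}
  B1 = {s2}
  B2 = {s3}
  B3 = {s5, t5}
  B4 = {s1}
  B5 = {s4, t3, t4}
  B6 = {t0}
  B7 = {t1}
  B8 = {t2}
s0 ∈ B0, t0 ∈ B6 → different blocks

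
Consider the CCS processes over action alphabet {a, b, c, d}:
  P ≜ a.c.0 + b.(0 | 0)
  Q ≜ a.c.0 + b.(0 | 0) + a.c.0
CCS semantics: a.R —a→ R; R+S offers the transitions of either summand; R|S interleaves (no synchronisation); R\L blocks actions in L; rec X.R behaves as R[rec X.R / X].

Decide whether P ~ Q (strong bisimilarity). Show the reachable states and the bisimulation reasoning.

Reachable graph of P (4 states):
  m0 = a.c.0 + b.(0 | 0) → --a--▸ m1, --b--▸ m2
  m1 = c.0 → --c--▸ m3
  m2 = 0 | 0 → ∅
  m3 = 0 → ∅
Reachable graph of Q (4 states):
  n0 = a.c.0 + b.(0 | 0) + a.c.0 → --a--▸ n1, --b--▸ n2
  n1 = c.0 → --c--▸ n3
  n2 = 0 | 0 → ∅
  n3 = 0 → ∅
Bisimilarity quotient blocks:
  B0 = {m0, n0}
  B1 = {m2, m3, n2, n3}
  B2 = {m1, n1}
m0 ∈ B0, n0 ∈ B0 → same block

YES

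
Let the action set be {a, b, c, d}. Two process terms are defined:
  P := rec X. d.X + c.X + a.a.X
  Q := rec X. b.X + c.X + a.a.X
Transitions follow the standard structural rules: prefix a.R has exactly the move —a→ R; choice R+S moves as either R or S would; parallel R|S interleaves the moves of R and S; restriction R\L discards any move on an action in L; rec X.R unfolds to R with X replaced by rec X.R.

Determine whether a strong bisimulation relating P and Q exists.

NO

LTS(P): 2 reachable states
  p0 = rec X. d.X + c.X + a.a.X ⊢ =a=> p1, =c=> p0, =d=> p0
  p1 = a.(rec X. d.X + c.X + a.a.X) ⊢ =a=> p0
LTS(Q): 2 reachable states
  q0 = rec X. b.X + c.X + a.a.X ⊢ =a=> q1, =b=> q0, =c=> q0
  q1 = a.(rec X. b.X + c.X + a.a.X) ⊢ =a=> q0
Coarsest stable partition (strong bisimilarity classes):
  B0 = {p0}
  B1 = {p1}
  B2 = {q0}
  B3 = {q1}
p0 ∈ B0, q0 ∈ B2 → different blocks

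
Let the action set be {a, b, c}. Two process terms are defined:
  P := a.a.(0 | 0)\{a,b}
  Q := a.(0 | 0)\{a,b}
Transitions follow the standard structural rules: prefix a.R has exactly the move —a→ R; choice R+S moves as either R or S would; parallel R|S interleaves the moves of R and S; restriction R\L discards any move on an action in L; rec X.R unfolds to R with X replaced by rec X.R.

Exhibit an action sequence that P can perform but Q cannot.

LTS(P): 3 reachable states
  s0 = a.a.(0 | 0)\{a,b} :: =a=> s1
  s1 = a.(0 | 0)\{a,b} :: =a=> s2
  s2 = (0 | 0)\{a,b} :: stopped
LTS(Q): 2 reachable states
  t0 = a.(0 | 0)\{a,b} :: =a=> t1
  t1 = (0 | 0)\{a,b} :: stopped
Run σ = ⟨aa⟩ on P: start {s0}
  [1] a ⇒ {s1}
  [2] a ⇒ {s2}
  ✓ P
Run σ = ⟨aa⟩ on Q: start {t0}
  [1] a ⇒ {t1}
  [2] a ⇒ ∅  — Q cannot continue

aa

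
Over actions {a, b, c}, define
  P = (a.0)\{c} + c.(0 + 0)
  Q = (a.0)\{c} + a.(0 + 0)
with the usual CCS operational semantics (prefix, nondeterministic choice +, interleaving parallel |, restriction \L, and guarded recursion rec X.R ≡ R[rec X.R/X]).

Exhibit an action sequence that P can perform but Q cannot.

c

Reachable graph of P (3 states):
  p0 = (a.0)\{c} + c.(0 + 0) ⊢ ··a··> p1, ··c··> p2
  p1 = 0\{c} ⊢ (no moves)
  p2 = 0 + 0 ⊢ (no moves)
Reachable graph of Q (3 states):
  q0 = (a.0)\{c} + a.(0 + 0) ⊢ ··a··> q1, ··a··> q2
  q1 = 0 + 0 ⊢ (no moves)
  q2 = 0\{c} ⊢ (no moves)
Run σ = ⟨c⟩ on P: start {p0}
  [1] c ⇒ {p2}
  ✓ P
Run σ = ⟨c⟩ on Q: start {q0}
  [1] c ⇒ ∅ (Q stuck)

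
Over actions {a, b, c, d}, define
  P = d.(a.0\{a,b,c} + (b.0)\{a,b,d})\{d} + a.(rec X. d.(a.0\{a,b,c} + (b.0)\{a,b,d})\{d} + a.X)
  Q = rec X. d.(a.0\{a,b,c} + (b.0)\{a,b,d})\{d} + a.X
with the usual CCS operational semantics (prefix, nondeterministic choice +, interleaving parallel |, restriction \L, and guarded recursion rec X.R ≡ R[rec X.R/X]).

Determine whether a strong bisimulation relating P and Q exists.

P ~ Q

Reachable graph of P (4 states):
  u0 = d.(a.0\{a,b,c} + (b.0)\{a,b,d})\{d} + a.(rec X. d.(a.0\{a,b,c} + (b.0)\{a,b,d})\{d} + a.X) has moves -a-> u1, -d-> u2
  u1 = rec X. d.(a.0\{a,b,c} + (b.0)\{a,b,d})\{d} + a.X has moves -a-> u1, -d-> u2
  u2 = (a.0\{a,b,c} + (b.0)\{a,b,d})\{d} has moves -a-> u3
  u3 = 0\{a,b,c}\{d} has moves ∅
Reachable graph of Q (3 states):
  v0 = rec X. d.(a.0\{a,b,c} + (b.0)\{a,b,d})\{d} + a.X has moves -a-> v0, -d-> v1
  v1 = (a.0\{a,b,c} + (b.0)\{a,b,d})\{d} has moves -a-> v2
  v2 = 0\{a,b,c}\{d} has moves ∅
Partition-refinement fixed point:
  B0 = {u0, u1, v0}
  B1 = {u2, v1}
  B2 = {u3, v2}
u0 ∈ B0, v0 ∈ B0 → same block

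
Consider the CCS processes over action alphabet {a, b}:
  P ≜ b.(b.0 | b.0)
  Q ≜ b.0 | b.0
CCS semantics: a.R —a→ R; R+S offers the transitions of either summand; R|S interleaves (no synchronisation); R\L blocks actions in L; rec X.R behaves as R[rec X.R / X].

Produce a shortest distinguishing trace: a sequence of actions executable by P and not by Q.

Reachable graph of P (5 states):
  p0 = b.(b.0 | b.0) → --b--▸ p1
  p1 = b.0 | b.0 → --b--▸ p2, --b--▸ p3
  p2 = 0 | b.0 → --b--▸ p4
  p3 = b.0 | 0 → --b--▸ p4
  p4 = 0 | 0 → ∅
Reachable graph of Q (4 states):
  q0 = b.0 | b.0 → --b--▸ q1, --b--▸ q2
  q1 = 0 | b.0 → --b--▸ q3
  q2 = b.0 | 0 → --b--▸ q3
  q3 = 0 | 0 → ∅
Run σ = ⟨bbb⟩ on P: start {p0}
  after b @ step 1: {p1}
  after b @ step 2: {p2, p3}
  after b @ step 3: {p4}
  P completes σ.
Run σ = ⟨bbb⟩ on Q: start {q0}
  after b @ step 1: {q1, q2}
  after b @ step 2: {q3}
  after b @ step 3: ∅ (Q stuck)

bbb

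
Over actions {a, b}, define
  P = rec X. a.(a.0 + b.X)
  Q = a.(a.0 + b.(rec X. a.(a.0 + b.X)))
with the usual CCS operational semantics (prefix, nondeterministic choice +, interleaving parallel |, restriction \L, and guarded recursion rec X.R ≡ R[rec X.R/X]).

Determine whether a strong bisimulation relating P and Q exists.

LTS(P): 3 reachable states
  p0 = rec X. a.(a.0 + b.X) :: ··a··> p1
  p1 = a.0 + b.(rec X. a.(a.0 + b.X)) :: ··a··> p2, ··b··> p0
  p2 = 0 :: deadlocked
LTS(Q): 4 reachable states
  q0 = a.(a.0 + b.(rec X. a.(a.0 + b.X))) :: ··a··> q1
  q1 = a.0 + b.(rec X. a.(a.0 + b.X)) :: ··a··> q2, ··b··> q3
  q2 = 0 :: deadlocked
  q3 = rec X. a.(a.0 + b.X) :: ··a··> q1
Partition-refinement fixed point:
  B0 = {p0, q0, q3}
  B1 = {p1, q1}
  B2 = {p2, q2}
p0 ∈ B0, q0 ∈ B0 → same block

YES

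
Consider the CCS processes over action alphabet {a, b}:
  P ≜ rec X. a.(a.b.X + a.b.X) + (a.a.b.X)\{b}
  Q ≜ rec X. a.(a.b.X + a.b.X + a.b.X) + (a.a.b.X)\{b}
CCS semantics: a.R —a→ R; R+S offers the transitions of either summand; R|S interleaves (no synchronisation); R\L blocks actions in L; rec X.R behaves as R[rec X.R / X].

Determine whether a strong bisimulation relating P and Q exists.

P ~ Q

LTS(P): 5 reachable states
  m0 = rec X. a.(a.b.X + a.b.X) + (a.a.b.X)\{b} | -a-> m1, -a-> m2
  m1 = (a.b.(rec X. a.(a.b.X + a.b.X) + (a.a.b.X)\{b}))\{b} | -a-> m3
  m2 = a.b.(rec X. a.(a.b.X + a.b.X) + (a.a.b.X)\{b}) + a.b.(rec X. a.(a.b.X + a.b.X) + (a.a.b.X)\{b}) | -a-> m4
  m3 = (b.(rec X. a.(a.b.X + a.b.X) + (a.a.b.X)\{b}))\{b} | (no moves)
  m4 = b.(rec X. a.(a.b.X + a.b.X) + (a.a.b.X)\{b}) | -b-> m0
LTS(Q): 5 reachable states
  n0 = rec X. a.(a.b.X + a.b.X + a.b.X) + (a.a.b.X)\{b} | -a-> n1, -a-> n2
  n1 = (a.b.(rec X. a.(a.b.X + a.b.X + a.b.X) + (a.a.b.X)\{b}))\{b} | -a-> n3
  n2 = a.b.(rec X. a.(a.b.X + a.b.X + a.b.X) + (a.a.b.X)\{b}) + a.b.(rec X. a.(a.b.X + a.b.X + a.b.X) + (a.a.b.X)\{b}) + a.b.(rec X. a.(a.b.X + a.b.X + a.b.X) + (a.a.b.X)\{b}) | -a-> n4
  n3 = (b.(rec X. a.(a.b.X + a.b.X + a.b.X) + (a.a.b.X)\{b}))\{b} | (no moves)
  n4 = b.(rec X. a.(a.b.X + a.b.X + a.b.X) + (a.a.b.X)\{b}) | -b-> n0
Bisimilarity quotient blocks:
  B0 = {m0, n0}
  B1 = {m2, n2}
  B2 = {m4, n4}
  B3 = {m1, n1}
  B4 = {m3, n3}
m0 ∈ B0, n0 ∈ B0 → same block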